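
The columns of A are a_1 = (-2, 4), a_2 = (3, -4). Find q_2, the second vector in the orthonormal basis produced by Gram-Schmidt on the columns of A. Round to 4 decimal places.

a_1 = (-2, 4); ‖a_1‖ = 4.4721, so q_1 = (-0.4472, 0.8944).
q_1·a_2 = (-0.4472)·3 + 0.8944·(-4) = -4.9193.
u_2 = a_2 + 4.9193·q_1 = (0.8000, 0.4000).
‖u_2‖ = 0.8944, so q_2 = (0.8944, 0.4472).

q_2 = (0.8944, 0.4472)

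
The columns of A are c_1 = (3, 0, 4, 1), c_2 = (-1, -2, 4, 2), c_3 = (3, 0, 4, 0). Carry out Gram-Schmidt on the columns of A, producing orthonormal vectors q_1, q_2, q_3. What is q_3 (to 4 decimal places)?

q_3 = (-0.1337, -0.1902, 0.3291, -0.9152)

c_1 = (3, 0, 4, 1); ‖c_1‖ = 5.0990, so q_1 = (0.5883, 0.0000, 0.7845, 0.1961).
q_1·c_2 = 0.5883·(-1) + 0.0000·(-2) + 0.7845·4 + 0.1961·2 = 2.9417.
u_2 = c_2 − 2.9417·q_1 = (-2.7308, -2.0000, 1.6923, 1.4231).
‖u_2‖ = 4.0430, so q_2 = (-0.6754, -0.4947, 0.4186, 0.3520).
q_1·c_3 = 0.5883·3 + 0.0000·0 + 0.7845·4 + 0.1961·0 = 4.9029; q_2·c_3 = (-0.6754)·3 + (-0.4947)·0 + 0.4186·4 + 0.3520·0 = -0.3520.
u_3 = c_3 − 4.9029·q_1 + 0.3520·q_2 = (-0.1224, -0.1741, 0.3012, -0.8376).
‖u_3‖ = 0.9152, so q_3 = (-0.1337, -0.1902, 0.3291, -0.9152).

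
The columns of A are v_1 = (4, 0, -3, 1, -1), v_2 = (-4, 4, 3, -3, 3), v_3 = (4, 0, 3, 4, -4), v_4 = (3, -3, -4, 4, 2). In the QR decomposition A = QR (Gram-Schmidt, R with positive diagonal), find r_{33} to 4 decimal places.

r_{33} = 6.3684

v_1 = (4, 0, -3, 1, -1); ‖v_1‖ = 5.1962, so e_1 = (0.7698, 0.0000, -0.5774, 0.1925, -0.1925).
e_1·v_2 = 0.7698·(-4) + 0.0000·4 + (-0.5774)·3 + 0.1925·(-3) + (-0.1925)·3 = -5.9660.
u_2 = v_2 + 5.9660·e_1 = (0.5926, 4.0000, -0.4444, -1.8519, 1.8519).
‖u_2‖ = 4.8381, so e_2 = (0.1225, 0.8268, -0.0919, -0.3828, 0.3828).
e_1·v_3 = 0.7698·4 + 0.0000·0 + (-0.5774)·3 + 0.1925·4 + (-0.1925)·(-4) = 2.8868; e_2·v_3 = 0.1225·4 + 0.8268·0 + (-0.0919)·3 + (-0.3828)·4 + 0.3828·(-4) = -2.8478.
u_3 = v_3 − 2.8868·e_1 + 2.8478·e_2 = (2.1266, 2.3544, 4.4051, 2.3544, -2.3544).
r_{33} = ‖u_3‖ = 6.3684.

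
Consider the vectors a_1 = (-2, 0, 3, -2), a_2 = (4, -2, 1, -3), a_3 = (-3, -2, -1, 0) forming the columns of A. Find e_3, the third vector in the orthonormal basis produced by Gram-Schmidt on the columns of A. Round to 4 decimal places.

e_3 = (-0.4243, -0.8004, -0.3912, -0.1625)

a_1 = (-2, 0, 3, -2); ‖a_1‖ = 4.1231, so e_1 = (-0.4851, 0.0000, 0.7276, -0.4851).
e_1·a_2 = (-0.4851)·4 + 0.0000·(-2) + 0.7276·1 + (-0.4851)·(-3) = 0.2425.
u_2 = a_2 − 0.2425·e_1 = (4.1176, -2.0000, 0.8235, -2.8824).
‖u_2‖ = 5.4719, so e_2 = (0.7525, -0.3655, 0.1505, -0.5268).
e_1·a_3 = (-0.4851)·(-3) + 0.0000·(-2) + 0.7276·(-1) + (-0.4851)·0 = 0.7276; e_2·a_3 = 0.7525·(-3) + (-0.3655)·(-2) + 0.1505·(-1) + (-0.5268)·0 = -1.6770.
u_3 = a_3 − 0.7276·e_1 + 1.6770·e_2 = (-1.3851, -2.6130, -1.2770, -0.5305).
‖u_3‖ = 3.2647, so e_3 = (-0.4243, -0.8004, -0.3912, -0.1625).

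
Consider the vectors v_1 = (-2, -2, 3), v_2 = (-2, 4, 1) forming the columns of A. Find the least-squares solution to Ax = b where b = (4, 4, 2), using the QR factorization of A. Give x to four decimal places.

v_1 = (-2, -2, 3); ‖v_1‖ = 4.1231, so q_1 = (-0.4851, -0.4851, 0.7276).
q_1·v_2 = (-0.4851)·(-2) + (-0.4851)·4 + 0.7276·1 = -0.2425.
u_2 = v_2 + 0.2425·q_1 = (-2.1176, 3.8824, 1.1765).
‖u_2‖ = 4.5762, so q_2 = (-0.4628, 0.8484, 0.2571).
Qᵀb = (-2.4254, 2.0567).
Back-substitute: x_2 = 2.0567/4.5762 = 0.4494.
x_1 = (-2.4254 + 0.2425·0.4494)/4.1231 = -0.5618.

x = (-0.5618, 0.4494)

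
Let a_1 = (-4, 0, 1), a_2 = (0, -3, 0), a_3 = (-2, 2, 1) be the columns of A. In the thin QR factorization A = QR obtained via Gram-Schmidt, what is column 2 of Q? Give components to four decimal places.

e_1 = a_1/‖a_1‖ = (-4, 0, 1)/4.1231 = (-0.9701, 0.0000, 0.2425).
r_{12} = e_1·a_2 = 0.0000.
u_2 = a_2 + 0.0000·e_1 = (0.0000, -3.0000, 0.0000).
‖u_2‖ = 3.0000, so e_2 = (0.0000, -1.0000, 0.0000).

e_2 = (0.0000, -1.0000, 0.0000)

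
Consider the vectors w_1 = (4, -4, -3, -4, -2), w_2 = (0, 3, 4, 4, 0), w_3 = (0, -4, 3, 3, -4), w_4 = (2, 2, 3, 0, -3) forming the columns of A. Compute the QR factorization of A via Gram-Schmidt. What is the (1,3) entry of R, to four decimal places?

r_{13} = 0.3841

w_1 = (4, -4, -3, -4, -2); ‖w_1‖ = 7.8102, so q_1 = (0.5121, -0.5121, -0.3841, -0.5121, -0.2561).
r_{13} = q_1·w_3 = 0.3841.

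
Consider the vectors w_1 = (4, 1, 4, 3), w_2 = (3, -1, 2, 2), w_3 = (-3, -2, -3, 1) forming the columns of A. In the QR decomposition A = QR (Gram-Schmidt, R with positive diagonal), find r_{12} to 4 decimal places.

r_{12} = 3.8576

e_1 = w_1/‖w_1‖ = (4, 1, 4, 3)/6.4807 = (0.6172, 0.1543, 0.6172, 0.4629).
r_{12} = e_1·w_2 = 3.8576.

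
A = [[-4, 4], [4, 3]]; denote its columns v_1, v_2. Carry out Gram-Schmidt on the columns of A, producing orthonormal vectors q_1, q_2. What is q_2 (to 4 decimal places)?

v_1 = (-4, 4); ‖v_1‖ = 5.6569, so q_1 = (-0.7071, 0.7071).
q_1·v_2 = (-0.7071)·4 + 0.7071·3 = -0.7071.
u_2 = v_2 + 0.7071·q_1 = (3.5000, 3.5000).
‖u_2‖ = 4.9497, so q_2 = (0.7071, 0.7071).

q_2 = (0.7071, 0.7071)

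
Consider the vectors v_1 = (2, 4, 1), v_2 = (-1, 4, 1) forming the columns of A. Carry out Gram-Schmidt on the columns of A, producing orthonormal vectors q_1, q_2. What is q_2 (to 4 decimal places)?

q_2 = (-0.8997, 0.4234, 0.1059)

q_1 = v_1/‖v_1‖ = (2, 4, 1)/4.5826 = (0.4364, 0.8729, 0.2182).
r_{12} = q_1·v_2 = 3.2733.
u_2 = v_2 − 3.2733·q_1 = (-2.4286, 1.1429, 0.2857).
‖u_2‖ = 2.6992, so q_2 = (-0.8997, 0.4234, 0.1059).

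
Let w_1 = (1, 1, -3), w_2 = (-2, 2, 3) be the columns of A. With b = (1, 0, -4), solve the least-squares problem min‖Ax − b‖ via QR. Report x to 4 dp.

e_1 = w_1/‖w_1‖ = (1, 1, -3)/3.3166 = (0.3015, 0.3015, -0.9045).
r_{12} = e_1·w_2 = -2.7136.
u_2 = w_2 + 2.7136·e_1 = (-1.1818, 2.8182, 0.5455).
‖u_2‖ = 3.1042, so e_2 = (-0.3807, 0.9078, 0.1757).
Qᵀb = (3.9196, -1.0836).
Back-substitute: x_2 = -1.0836/3.1042 = -0.3491.
x_1 = (3.9196 + 2.7136·(-0.3491))/3.3166 = 0.8962.

x = (0.8962, -0.3491)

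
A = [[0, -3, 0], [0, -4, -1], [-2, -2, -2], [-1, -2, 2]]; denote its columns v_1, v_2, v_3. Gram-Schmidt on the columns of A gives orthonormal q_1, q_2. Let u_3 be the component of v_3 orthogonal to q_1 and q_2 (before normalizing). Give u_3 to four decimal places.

u_3 = (0.1860, -0.7519, -1.2248, 2.4496)

q_1 = v_1/‖v_1‖ = (0, 0, -2, -1)/2.2361 = (0.0000, 0.0000, -0.8944, -0.4472).
r_{12} = q_1·v_2 = 2.6833.
u_2 = v_2 − 2.6833·q_1 = (-3.0000, -4.0000, 0.4000, -0.8000).
‖u_2‖ = 5.0794, so q_2 = (-0.5906, -0.7875, 0.0787, -0.1575).
r_{13} = q_1·v_3 = 0.8944; r_{23} = q_2·v_3 = 0.3150.
u_3 = v_3 − 0.8944·q_1 − 0.3150·q_2 = (0.1860, -0.7519, -1.2248, 2.4496).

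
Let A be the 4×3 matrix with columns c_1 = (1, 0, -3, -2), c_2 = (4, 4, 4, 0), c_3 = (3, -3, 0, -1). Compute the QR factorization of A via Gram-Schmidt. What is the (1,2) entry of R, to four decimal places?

e_1 = c_1/‖c_1‖ = (1, 0, -3, -2)/3.7417 = (0.2673, 0.0000, -0.8018, -0.5345).
r_{12} = e_1·c_2 = -2.1381.

r_{12} = -2.1381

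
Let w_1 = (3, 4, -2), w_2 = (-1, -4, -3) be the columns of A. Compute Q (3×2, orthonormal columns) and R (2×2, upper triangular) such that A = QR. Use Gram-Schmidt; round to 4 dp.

w_1 = (3, 4, -2); ‖w_1‖ = 5.3852, so q_1 = (0.5571, 0.7428, -0.3714).
q_1·w_2 = 0.5571·(-1) + 0.7428·(-4) + (-0.3714)·(-3) = -2.4140.
u_2 = w_2 + 2.4140·q_1 = (0.3448, -2.2069, -3.8966).
‖u_2‖ = 4.4914, so q_2 = (0.0768, -0.4914, -0.8676).

Q = [[0.5571, 0.0768], [0.7428, -0.4914], [-0.3714, -0.8676]], R = [[5.3852, -2.4140], [0.0000, 4.4914]]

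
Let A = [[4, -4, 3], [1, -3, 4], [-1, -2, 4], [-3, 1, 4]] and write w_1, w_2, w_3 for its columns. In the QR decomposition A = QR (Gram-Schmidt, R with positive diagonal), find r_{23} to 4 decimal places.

w_1 = (4, 1, -1, -3); ‖w_1‖ = 5.1962, so q_1 = (0.7698, 0.1925, -0.1925, -0.5774).
q_1·w_2 = 0.7698·(-4) + 0.1925·(-3) + (-0.1925)·(-2) + (-0.5774)·1 = -3.8490.
u_2 = w_2 + 3.8490·q_1 = (-1.0370, -2.2593, -2.7407, -1.2222).
‖u_2‖ = 3.8968, so q_2 = (-0.2661, -0.5798, -0.7033, -0.3136).
r_{23} = q_2·w_3 = -7.1854.

r_{23} = -7.1854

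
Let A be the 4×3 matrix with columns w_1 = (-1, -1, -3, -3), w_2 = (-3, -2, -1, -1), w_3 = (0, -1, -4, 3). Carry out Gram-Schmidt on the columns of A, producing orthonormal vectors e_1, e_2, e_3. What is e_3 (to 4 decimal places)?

e_3 = (0.0836, -0.1337, -0.6898, 0.7066)

e_1 = w_1/‖w_1‖ = (-1, -1, -3, -3)/4.4721 = (-0.2236, -0.2236, -0.6708, -0.6708).
r_{12} = e_1·w_2 = 2.4597.
u_2 = w_2 − 2.4597·e_1 = (-2.4500, -1.4500, 0.6500, 0.6500).
‖u_2‖ = 2.9917, so e_2 = (-0.8189, -0.4847, 0.2173, 0.2173).
r_{13} = e_1·w_3 = 0.8944; r_{23} = e_2·w_3 = 0.2674.
u_3 = w_3 − 0.8944·e_1 − 0.2674·e_2 = (0.4190, -0.6704, -3.4581, 3.5419).
‖u_3‖ = 5.0128, so e_3 = (0.0836, -0.1337, -0.6898, 0.7066).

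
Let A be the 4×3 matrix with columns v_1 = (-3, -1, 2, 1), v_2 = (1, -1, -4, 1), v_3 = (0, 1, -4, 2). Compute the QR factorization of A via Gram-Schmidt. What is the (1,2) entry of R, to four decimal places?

r_{12} = -2.3238

v_1 = (-3, -1, 2, 1); ‖v_1‖ = 3.8730, so e_1 = (-0.7746, -0.2582, 0.5164, 0.2582).
r_{12} = e_1·v_2 = -2.3238.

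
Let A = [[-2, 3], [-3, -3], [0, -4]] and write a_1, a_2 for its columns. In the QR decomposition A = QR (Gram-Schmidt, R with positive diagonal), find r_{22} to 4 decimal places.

r_{22} = 5.7713

e_1 = a_1/‖a_1‖ = (-2, -3, 0)/3.6056 = (-0.5547, -0.8321, 0.0000).
r_{12} = e_1·a_2 = 0.8321.
u_2 = a_2 − 0.8321·e_1 = (3.4615, -2.3077, -4.0000).
r_{22} = ‖u_2‖ = 5.7713.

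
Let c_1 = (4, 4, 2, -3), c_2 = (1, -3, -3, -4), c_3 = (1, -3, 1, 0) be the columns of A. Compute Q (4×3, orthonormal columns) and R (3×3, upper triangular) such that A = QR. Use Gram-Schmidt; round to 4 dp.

Q = [[0.5963, 0.1993, 0.4378], [0.5963, -0.4776, -0.6443], [0.2981, -0.4927, 0.6127], [-0.4472, -0.6995, 0.1331]], R = [[6.7082, -0.2981, -0.8944], [0.0000, 5.9086, 1.1396], [0.0000, 0.0000, 2.9835]]

c_1 = (4, 4, 2, -3); ‖c_1‖ = 6.7082, so q_1 = (0.5963, 0.5963, 0.2981, -0.4472).
q_1·c_2 = 0.5963·1 + 0.5963·(-3) + 0.2981·(-3) + (-0.4472)·(-4) = -0.2981.
u_2 = c_2 + 0.2981·q_1 = (1.1778, -2.8222, -2.9111, -4.1333).
‖u_2‖ = 5.9086, so q_2 = (0.1993, -0.4776, -0.4927, -0.6995).
q_1·c_3 = 0.5963·1 + 0.5963·(-3) + 0.2981·1 + (-0.4472)·0 = -0.8944; q_2·c_3 = 0.1993·1 + (-0.4776)·(-3) + (-0.4927)·1 + (-0.6995)·0 = 1.1396.
u_3 = c_3 + 0.8944·q_1 − 1.1396·q_2 = (1.3062, -1.9223, 1.8281, 0.3972).
‖u_3‖ = 2.9835, so q_3 = (0.4378, -0.6443, 0.6127, 0.1331).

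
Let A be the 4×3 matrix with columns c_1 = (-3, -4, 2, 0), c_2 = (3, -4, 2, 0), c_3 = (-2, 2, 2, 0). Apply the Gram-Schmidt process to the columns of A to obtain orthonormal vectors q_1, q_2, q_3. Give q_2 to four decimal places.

q_2 = (0.8305, -0.4983, 0.2491, 0.0000)

c_1 = (-3, -4, 2, 0); ‖c_1‖ = 5.3852, so q_1 = (-0.5571, -0.7428, 0.3714, 0.0000).
q_1·c_2 = (-0.5571)·3 + (-0.7428)·(-4) + 0.3714·2 + 0.0000·0 = 2.0426.
u_2 = c_2 − 2.0426·q_1 = (4.1379, -2.4828, 1.2414, 0.0000).
‖u_2‖ = 4.9827, so q_2 = (0.8305, -0.4983, 0.2491, 0.0000).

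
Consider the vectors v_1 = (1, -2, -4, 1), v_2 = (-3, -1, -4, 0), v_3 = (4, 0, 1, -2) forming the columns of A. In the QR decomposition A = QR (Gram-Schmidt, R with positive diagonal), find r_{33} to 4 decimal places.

r_{33} = 2.6900

q_1 = v_1/‖v_1‖ = (1, -2, -4, 1)/4.6904 = (0.2132, -0.4264, -0.8528, 0.2132).
r_{12} = q_1·v_2 = 3.1980.
u_2 = v_2 − 3.1980·q_1 = (-3.6818, 0.3636, -1.2727, -0.6818).
‖u_2‖ = 3.9715, so q_2 = (-0.9271, 0.0916, -0.3205, -0.1717).
r_{13} = q_1·v_3 = -0.4264; r_{23} = q_2·v_3 = -3.6854.
u_3 = v_3 + 0.4264·q_1 + 3.6854·q_2 = (0.6744, 0.1556, -0.5447, -2.5418).
r_{33} = ‖u_3‖ = 2.6900.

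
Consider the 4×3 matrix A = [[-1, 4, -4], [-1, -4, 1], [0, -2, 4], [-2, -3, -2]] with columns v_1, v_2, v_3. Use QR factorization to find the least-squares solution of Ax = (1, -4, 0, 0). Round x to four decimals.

x = (-0.2357, 0.5526, 0.1570)

v_1 = (-1, -1, 0, -2); ‖v_1‖ = 2.4495, so e_1 = (-0.4082, -0.4082, 0.0000, -0.8165).
e_1·v_2 = (-0.4082)·4 + (-0.4082)·(-4) + 0.0000·(-2) + (-0.8165)·(-3) = 2.4495.
u_2 = v_2 − 2.4495·e_1 = (5.0000, -3.0000, -2.0000, -1.0000).
‖u_2‖ = 6.2450, so e_2 = (0.8006, -0.4804, -0.3203, -0.1601).
e_1·v_3 = (-0.4082)·(-4) + (-0.4082)·1 + 0.0000·4 + (-0.8165)·(-2) = 2.8577; e_2·v_3 = 0.8006·(-4) + (-0.4804)·1 + (-0.3203)·4 + (-0.1601)·(-2) = -4.6437.
u_3 = v_3 − 2.8577·e_1 + 4.6437·e_2 = (0.8846, -0.0641, 2.5128, -0.4103).
‖u_3‖ = 2.6962, so e_3 = (0.3281, -0.0238, 0.9320, -0.1522).
Qᵀb = (1.2247, 2.7222, 0.4232).
Back-substitute: x_3 = 0.4232/2.6962 = 0.1570.
x_2 = (2.7222 + 4.6437·0.1570)/6.2450 = 0.5526.
x_1 = (1.2247 − 2.4495·0.5526 − 2.8577·0.1570)/2.4495 = -0.2357.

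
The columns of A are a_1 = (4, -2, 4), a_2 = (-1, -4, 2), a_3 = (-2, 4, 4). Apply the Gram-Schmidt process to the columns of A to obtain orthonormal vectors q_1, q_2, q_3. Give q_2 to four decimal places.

q_1 = a_1/‖a_1‖ = (4, -2, 4)/6.0000 = (0.6667, -0.3333, 0.6667).
r_{12} = q_1·a_2 = 2.0000.
u_2 = a_2 − 2.0000·q_1 = (-2.3333, -3.3333, 0.6667).
‖u_2‖ = 4.1231, so q_2 = (-0.5659, -0.8085, 0.1617).

q_2 = (-0.5659, -0.8085, 0.1617)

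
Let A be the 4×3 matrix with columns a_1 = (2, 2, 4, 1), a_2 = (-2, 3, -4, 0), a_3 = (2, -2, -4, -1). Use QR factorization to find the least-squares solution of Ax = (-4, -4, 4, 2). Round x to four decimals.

a_1 = (2, 2, 4, 1); ‖a_1‖ = 5.0000, so e_1 = (0.4000, 0.4000, 0.8000, 0.2000).
e_1·a_2 = 0.4000·(-2) + 0.4000·3 + 0.8000·(-4) + 0.2000·0 = -2.8000.
u_2 = a_2 + 2.8000·e_1 = (-0.8800, 4.1200, -1.7600, 0.5600).
‖u_2‖ = 4.6000, so e_2 = (-0.1913, 0.8957, -0.3826, 0.1217).
e_1·a_3 = 0.4000·2 + 0.4000·(-2) + 0.8000·(-4) + 0.2000·(-1) = -3.4000; e_2·a_3 = (-0.1913)·2 + 0.8957·(-2) + (-0.3826)·(-4) + 0.1217·(-1) = -0.7652.
u_3 = a_3 + 3.4000·e_1 + 0.7652·e_2 = (3.2136, 0.0454, -1.5728, -0.2268).
‖u_3‖ = 3.5853, so e_3 = (0.8963, 0.0127, -0.4387, -0.0633).
Qᵀb = (0.4000, -4.1043, -5.5172).
Back-substitute: x_3 = -5.5172/3.5853 = -1.5388.
x_2 = (-4.1043 + 0.7652·(-1.5388))/4.6000 = -1.1482.
x_1 = (0.4000 + 2.8000·(-1.1482) + 3.4000·(-1.5388))/5.0000 = -1.6094.

x = (-1.6094, -1.1482, -1.5388)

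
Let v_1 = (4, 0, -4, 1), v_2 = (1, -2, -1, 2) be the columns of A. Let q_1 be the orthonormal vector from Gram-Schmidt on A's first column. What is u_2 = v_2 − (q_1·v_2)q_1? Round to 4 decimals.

u_2 = (-0.2121, -2.0000, 0.2121, 1.6970)

v_1 = (4, 0, -4, 1); ‖v_1‖ = 5.7446, so q_1 = (0.6963, 0.0000, -0.6963, 0.1741).
q_1·v_2 = 0.6963·1 + 0.0000·(-2) + (-0.6963)·(-1) + 0.1741·2 = 1.7408.
u_2 = v_2 − 1.7408·q_1 = (-0.2121, -2.0000, 0.2121, 1.6970).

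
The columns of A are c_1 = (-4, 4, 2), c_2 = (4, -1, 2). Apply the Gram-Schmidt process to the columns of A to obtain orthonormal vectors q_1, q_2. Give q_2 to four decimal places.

q_2 = (0.5963, 0.2087, 0.7752)

q_1 = c_1/‖c_1‖ = (-4, 4, 2)/6.0000 = (-0.6667, 0.6667, 0.3333).
r_{12} = q_1·c_2 = -2.6667.
u_2 = c_2 + 2.6667·q_1 = (2.2222, 0.7778, 2.8889).
‖u_2‖ = 3.7268, so q_2 = (0.5963, 0.2087, 0.7752).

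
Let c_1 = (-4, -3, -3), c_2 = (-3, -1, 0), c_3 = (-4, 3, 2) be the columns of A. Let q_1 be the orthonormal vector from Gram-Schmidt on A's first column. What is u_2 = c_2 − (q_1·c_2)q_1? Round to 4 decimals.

q_1 = c_1/‖c_1‖ = (-4, -3, -3)/5.8310 = (-0.6860, -0.5145, -0.5145).
r_{12} = q_1·c_2 = 2.5725.
u_2 = c_2 − 2.5725·q_1 = (-1.2353, 0.3235, 1.3235).

u_2 = (-1.2353, 0.3235, 1.3235)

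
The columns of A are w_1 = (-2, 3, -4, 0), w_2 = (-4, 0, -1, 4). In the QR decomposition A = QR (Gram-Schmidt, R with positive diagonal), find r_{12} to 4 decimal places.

r_{12} = 2.2283

e_1 = w_1/‖w_1‖ = (-2, 3, -4, 0)/5.3852 = (-0.3714, 0.5571, -0.7428, 0.0000).
r_{12} = e_1·w_2 = 2.2283.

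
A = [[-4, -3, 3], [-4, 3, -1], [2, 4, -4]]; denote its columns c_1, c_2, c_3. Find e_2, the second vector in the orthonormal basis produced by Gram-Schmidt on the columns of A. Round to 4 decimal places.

e_2 = (-0.3719, 0.6851, 0.6264)

c_1 = (-4, -4, 2); ‖c_1‖ = 6.0000, so e_1 = (-0.6667, -0.6667, 0.3333).
e_1·c_2 = (-0.6667)·(-3) + (-0.6667)·3 + 0.3333·4 = 1.3333.
u_2 = c_2 − 1.3333·e_1 = (-2.1111, 3.8889, 3.5556).
‖u_2‖ = 5.6765, so e_2 = (-0.3719, 0.6851, 0.6264).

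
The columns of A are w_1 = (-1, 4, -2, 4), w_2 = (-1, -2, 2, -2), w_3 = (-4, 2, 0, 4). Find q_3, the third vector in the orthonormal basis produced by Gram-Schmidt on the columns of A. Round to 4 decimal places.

q_1 = w_1/‖w_1‖ = (-1, 4, -2, 4)/6.0828 = (-0.1644, 0.6576, -0.3288, 0.6576).
r_{12} = q_1·w_2 = -3.1236.
u_2 = w_2 + 3.1236·q_1 = (-1.5135, 0.0541, 0.9730, 0.0541).
‖u_2‖ = 1.8009, so q_2 = (-0.8404, 0.0300, 0.5403, 0.0300).
r_{13} = q_1·w_3 = 4.6032; r_{23} = q_2·w_3 = 3.5418.
u_3 = w_3 − 4.6032·q_1 − 3.5418·q_2 = (-0.2667, -1.1333, -0.4000, 0.8667).
‖u_3‖ = 1.5055, so q_3 = (-0.1771, -0.7528, -0.2657, 0.5756).

q_3 = (-0.1771, -0.7528, -0.2657, 0.5756)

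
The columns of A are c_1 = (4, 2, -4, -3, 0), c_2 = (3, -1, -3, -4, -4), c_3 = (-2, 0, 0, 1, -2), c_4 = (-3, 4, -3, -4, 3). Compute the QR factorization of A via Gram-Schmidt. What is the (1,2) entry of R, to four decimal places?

c_1 = (4, 2, -4, -3, 0); ‖c_1‖ = 6.7082, so e_1 = (0.5963, 0.2981, -0.5963, -0.4472, 0.0000).
r_{12} = e_1·c_2 = 5.0684.

r_{12} = 5.0684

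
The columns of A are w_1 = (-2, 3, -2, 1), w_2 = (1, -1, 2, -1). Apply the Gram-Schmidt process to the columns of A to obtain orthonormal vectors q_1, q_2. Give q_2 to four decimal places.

w_1 = (-2, 3, -2, 1); ‖w_1‖ = 4.2426, so q_1 = (-0.4714, 0.7071, -0.4714, 0.2357).
q_1·w_2 = (-0.4714)·1 + 0.7071·(-1) + (-0.4714)·2 + 0.2357·(-1) = -2.3570.
u_2 = w_2 + 2.3570·q_1 = (-0.1111, 0.6667, 0.8889, -0.4444).
‖u_2‖ = 1.2019, so q_2 = (-0.0925, 0.5547, 0.7396, -0.3698).

q_2 = (-0.0925, 0.5547, 0.7396, -0.3698)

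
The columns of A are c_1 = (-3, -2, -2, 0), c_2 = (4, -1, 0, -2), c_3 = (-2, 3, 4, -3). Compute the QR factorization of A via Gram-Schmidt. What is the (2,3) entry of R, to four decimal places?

r_{23} = -2.4963

c_1 = (-3, -2, -2, 0); ‖c_1‖ = 4.1231, so e_1 = (-0.7276, -0.4851, -0.4851, 0.0000).
e_1·c_2 = (-0.7276)·4 + (-0.4851)·(-1) + (-0.4851)·0 + 0.0000·(-2) = -2.4254.
u_2 = c_2 + 2.4254·e_1 = (2.2353, -2.1765, -1.1765, -2.0000).
‖u_2‖ = 3.8881, so e_2 = (0.5749, -0.5598, -0.3026, -0.5144).
r_{23} = e_2·c_3 = -2.4963.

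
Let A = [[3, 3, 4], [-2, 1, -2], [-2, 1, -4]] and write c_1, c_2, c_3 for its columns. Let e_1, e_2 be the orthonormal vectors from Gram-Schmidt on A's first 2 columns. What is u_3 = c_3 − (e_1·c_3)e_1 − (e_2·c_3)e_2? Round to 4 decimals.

u_3 = (0.0000, 1.0000, -1.0000)

c_1 = (3, -2, -2); ‖c_1‖ = 4.1231, so e_1 = (0.7276, -0.4851, -0.4851).
e_1·c_2 = 0.7276·3 + (-0.4851)·1 + (-0.4851)·1 = 1.2127.
u_2 = c_2 − 1.2127·e_1 = (2.1176, 1.5882, 1.5882).
‖u_2‖ = 3.0870, so e_2 = (0.6860, 0.5145, 0.5145).
e_1·c_3 = 0.7276·4 + (-0.4851)·(-2) + (-0.4851)·(-4) = 5.8209; e_2·c_3 = 0.6860·4 + 0.5145·(-2) + 0.5145·(-4) = -0.3430.
u_3 = c_3 − 5.8209·e_1 + 0.3430·e_2 = (0.0000, 1.0000, -1.0000).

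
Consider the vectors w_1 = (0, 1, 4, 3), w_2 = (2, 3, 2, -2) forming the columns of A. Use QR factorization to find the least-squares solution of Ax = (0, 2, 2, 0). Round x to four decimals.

x = (0.3071, 0.4031)

w_1 = (0, 1, 4, 3); ‖w_1‖ = 5.0990, so e_1 = (0.0000, 0.1961, 0.7845, 0.5883).
e_1·w_2 = 0.0000·2 + 0.1961·3 + 0.7845·2 + 0.5883·(-2) = 0.9806.
u_2 = w_2 − 0.9806·e_1 = (2.0000, 2.8077, 1.2308, -2.5769).
‖u_2‖ = 4.4764, so e_2 = (0.4468, 0.6272, 0.2749, -0.5757).
Qᵀb = (1.9612, 1.8043).
Back-substitute: x_2 = 1.8043/4.4764 = 0.4031.
x_1 = (1.9612 − 0.9806·0.4031)/5.0990 = 0.3071.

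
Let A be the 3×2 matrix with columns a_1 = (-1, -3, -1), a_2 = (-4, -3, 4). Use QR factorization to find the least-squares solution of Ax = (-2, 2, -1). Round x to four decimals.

q_1 = a_1/‖a_1‖ = (-1, -3, -1)/3.3166 = (-0.3015, -0.9045, -0.3015).
r_{12} = q_1·a_2 = 2.7136.
u_2 = a_2 − 2.7136·q_1 = (-3.1818, -0.5455, 4.8182).
‖u_2‖ = 5.7997, so q_2 = (-0.5486, -0.0940, 0.8308).
Qᵀb = (-0.9045, 0.0784).
Back-substitute: x_2 = 0.0784/5.7997 = 0.0135.
x_1 = (-0.9045 − 2.7136·0.0135)/3.3166 = -0.2838.

x = (-0.2838, 0.0135)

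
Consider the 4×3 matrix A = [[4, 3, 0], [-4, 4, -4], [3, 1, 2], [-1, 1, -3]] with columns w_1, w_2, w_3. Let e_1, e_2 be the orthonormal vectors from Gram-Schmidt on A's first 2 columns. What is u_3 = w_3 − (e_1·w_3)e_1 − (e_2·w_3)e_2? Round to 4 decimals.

u_3 = (-0.5062, 0.6195, 0.8858, -1.8451)

w_1 = (4, -4, 3, -1); ‖w_1‖ = 6.4807, so e_1 = (0.6172, -0.6172, 0.4629, -0.1543).
e_1·w_2 = 0.6172·3 + (-0.6172)·4 + 0.4629·1 + (-0.1543)·1 = -0.3086.
u_2 = w_2 + 0.3086·e_1 = (3.1905, 3.8095, 1.1429, 0.9524).
‖u_2‖ = 5.1870, so e_2 = (0.6151, 0.7344, 0.2203, 0.1836).
e_1·w_3 = 0.6172·0 + (-0.6172)·(-4) + 0.4629·2 + (-0.1543)·(-3) = 3.8576; e_2·w_3 = 0.6151·0 + 0.7344·(-4) + 0.2203·2 + 0.1836·(-3) = -3.0479.
u_3 = w_3 − 3.8576·e_1 + 3.0479·e_2 = (-0.5062, 0.6195, 0.8858, -1.8451).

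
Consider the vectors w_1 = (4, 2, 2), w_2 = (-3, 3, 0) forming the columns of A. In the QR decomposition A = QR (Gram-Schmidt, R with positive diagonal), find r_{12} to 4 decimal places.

r_{12} = -1.2247

w_1 = (4, 2, 2); ‖w_1‖ = 4.8990, so e_1 = (0.8165, 0.4082, 0.4082).
r_{12} = e_1·w_2 = -1.2247.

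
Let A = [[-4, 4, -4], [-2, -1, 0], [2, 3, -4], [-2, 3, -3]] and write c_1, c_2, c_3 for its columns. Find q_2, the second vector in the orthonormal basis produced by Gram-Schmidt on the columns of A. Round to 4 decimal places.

q_2 = (0.3780, -0.3780, 0.7559, 0.3780)

q_1 = c_1/‖c_1‖ = (-4, -2, 2, -2)/5.2915 = (-0.7559, -0.3780, 0.3780, -0.3780).
r_{12} = q_1·c_2 = -2.6458.
u_2 = c_2 + 2.6458·q_1 = (2.0000, -2.0000, 4.0000, 2.0000).
‖u_2‖ = 5.2915, so q_2 = (0.3780, -0.3780, 0.7559, 0.3780).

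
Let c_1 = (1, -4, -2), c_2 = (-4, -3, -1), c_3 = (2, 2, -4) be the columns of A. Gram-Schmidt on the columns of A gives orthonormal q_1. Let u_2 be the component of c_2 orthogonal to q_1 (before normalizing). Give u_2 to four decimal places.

q_1 = c_1/‖c_1‖ = (1, -4, -2)/4.5826 = (0.2182, -0.8729, -0.4364).
r_{12} = q_1·c_2 = 2.1822.
u_2 = c_2 − 2.1822·q_1 = (-4.4762, -1.0952, -0.0476).

u_2 = (-4.4762, -1.0952, -0.0476)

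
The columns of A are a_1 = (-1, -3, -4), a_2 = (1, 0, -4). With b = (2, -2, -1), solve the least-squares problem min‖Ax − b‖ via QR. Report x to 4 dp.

a_1 = (-1, -3, -4); ‖a_1‖ = 5.0990, so e_1 = (-0.1961, -0.5883, -0.7845).
e_1·a_2 = (-0.1961)·1 + (-0.5883)·0 + (-0.7845)·(-4) = 2.9417.
u_2 = a_2 − 2.9417·e_1 = (1.5769, 1.7308, -1.6923).
‖u_2‖ = 2.8890, so e_2 = (0.5458, 0.5991, -0.5858).
Qᵀb = (1.5689, 0.4793).
Back-substitute: x_2 = 0.4793/2.8890 = 0.1659.
x_1 = (1.5689 − 2.9417·0.1659)/5.0990 = 0.2120.

x = (0.2120, 0.1659)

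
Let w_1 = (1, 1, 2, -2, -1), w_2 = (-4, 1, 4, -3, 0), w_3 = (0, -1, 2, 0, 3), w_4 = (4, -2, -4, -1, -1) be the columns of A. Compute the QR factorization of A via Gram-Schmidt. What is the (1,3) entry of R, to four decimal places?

e_1 = w_1/‖w_1‖ = (1, 1, 2, -2, -1)/3.3166 = (0.3015, 0.3015, 0.6030, -0.6030, -0.3015).
r_{13} = e_1·w_3 = 0.0000.

r_{13} = 0.0000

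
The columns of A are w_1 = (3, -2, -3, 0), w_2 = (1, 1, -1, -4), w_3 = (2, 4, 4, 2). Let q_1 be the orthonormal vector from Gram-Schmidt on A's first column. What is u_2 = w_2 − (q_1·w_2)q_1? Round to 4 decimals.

q_1 = w_1/‖w_1‖ = (3, -2, -3, 0)/4.6904 = (0.6396, -0.4264, -0.6396, 0.0000).
r_{12} = q_1·w_2 = 0.8528.
u_2 = w_2 − 0.8528·q_1 = (0.4545, 1.3636, -0.4545, -4.0000).

u_2 = (0.4545, 1.3636, -0.4545, -4.0000)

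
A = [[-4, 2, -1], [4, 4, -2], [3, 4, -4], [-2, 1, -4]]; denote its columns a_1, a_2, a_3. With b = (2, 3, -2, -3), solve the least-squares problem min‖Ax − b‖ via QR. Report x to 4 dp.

x = (-0.2068, 1.3499, 1.3741)

q_1 = a_1/‖a_1‖ = (-4, 4, 3, -2)/6.7082 = (-0.5963, 0.5963, 0.4472, -0.2981).
r_{12} = q_1·a_2 = 2.6833.
u_2 = a_2 − 2.6833·q_1 = (3.6000, 2.4000, 2.8000, 1.8000).
‖u_2‖ = 5.4589, so q_2 = (0.6595, 0.4396, 0.5129, 0.3297).
r_{13} = q_1·a_3 = -1.1926; r_{23} = q_2·a_3 = -4.9094.
u_3 = a_3 + 1.1926·q_1 + 4.9094·q_2 = (1.5265, 0.8695, -0.9485, -2.7368).
‖u_3‖ = 3.3876, so q_3 = (0.4506, 0.2567, -0.2800, -0.8079).
Qᵀb = (0.5963, 0.6228, 4.6549).
Back-substitute: x_3 = 4.6549/3.3876 = 1.3741.
x_2 = (0.6228 + 4.9094·1.3741)/5.4589 = 1.3499.
x_1 = (0.5963 − 2.6833·1.3499 + 1.1926·1.3741)/6.7082 = -0.2068.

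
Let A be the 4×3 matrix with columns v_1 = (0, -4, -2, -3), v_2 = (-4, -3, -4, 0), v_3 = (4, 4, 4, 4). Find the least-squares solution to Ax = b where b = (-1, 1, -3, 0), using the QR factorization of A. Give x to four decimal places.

x = (-0.3986, 0.2657, -0.2290)

v_1 = (0, -4, -2, -3); ‖v_1‖ = 5.3852, so e_1 = (0.0000, -0.7428, -0.3714, -0.5571).
e_1·v_2 = 0.0000·(-4) + (-0.7428)·(-3) + (-0.3714)·(-4) + (-0.5571)·0 = 3.7139.
u_2 = v_2 − 3.7139·e_1 = (-4.0000, -0.2414, -2.6207, 2.0690).
‖u_2‖ = 5.2160, so e_2 = (-0.7669, -0.0463, -0.5024, 0.3967).
e_1·v_3 = 0.0000·4 + (-0.7428)·4 + (-0.3714)·4 + (-0.5571)·4 = -6.6850; e_2·v_3 = (-0.7669)·4 + (-0.0463)·4 + (-0.5024)·4 + 0.3967·4 = -3.6757.
u_3 = v_3 + 6.6850·e_1 + 3.6757·e_2 = (1.1812, -1.1356, -0.3295, 1.7338).
‖u_3‖ = 2.4083, so e_3 = (0.4905, -0.4715, -0.1368, 0.7200).
Qᵀb = (0.3714, 2.2279, -0.5515).
Back-substitute: x_3 = -0.5515/2.4083 = -0.2290.
x_2 = (2.2279 + 3.6757·(-0.2290))/5.2160 = 0.2657.
x_1 = (0.3714 − 3.7139·0.2657 + 6.6850·(-0.2290))/5.3852 = -0.3986.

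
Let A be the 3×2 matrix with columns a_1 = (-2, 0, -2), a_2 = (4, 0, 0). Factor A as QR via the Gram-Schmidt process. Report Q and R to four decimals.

a_1 = (-2, 0, -2); ‖a_1‖ = 2.8284, so q_1 = (-0.7071, 0.0000, -0.7071).
q_1·a_2 = (-0.7071)·4 + 0.0000·0 + (-0.7071)·0 = -2.8284.
u_2 = a_2 + 2.8284·q_1 = (2.0000, 0.0000, -2.0000).
‖u_2‖ = 2.8284, so q_2 = (0.7071, 0.0000, -0.7071).

Q = [[-0.7071, 0.7071], [0.0000, 0.0000], [-0.7071, -0.7071]], R = [[2.8284, -2.8284], [0.0000, 2.8284]]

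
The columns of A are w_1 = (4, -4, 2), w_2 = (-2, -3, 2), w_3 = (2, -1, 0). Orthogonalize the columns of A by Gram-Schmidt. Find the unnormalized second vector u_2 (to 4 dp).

w_1 = (4, -4, 2); ‖w_1‖ = 6.0000, so q_1 = (0.6667, -0.6667, 0.3333).
q_1·w_2 = 0.6667·(-2) + (-0.6667)·(-3) + 0.3333·2 = 1.3333.
u_2 = w_2 − 1.3333·q_1 = (-2.8889, -2.1111, 1.5556).

u_2 = (-2.8889, -2.1111, 1.5556)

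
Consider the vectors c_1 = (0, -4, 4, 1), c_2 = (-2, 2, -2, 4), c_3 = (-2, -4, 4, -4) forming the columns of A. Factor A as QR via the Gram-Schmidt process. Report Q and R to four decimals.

Q = [[0.0000, -0.4114, -0.9115], [-0.6963, 0.1122, -0.0506], [0.6963, -0.1122, 0.0506], [0.1741, 0.8975, -0.4051]], R = [[5.7446, -2.0889, 4.8742], [0.0000, 4.8617, -3.6650], [0.0000, 0.0000, 3.8484]]

c_1 = (0, -4, 4, 1); ‖c_1‖ = 5.7446, so e_1 = (0.0000, -0.6963, 0.6963, 0.1741).
e_1·c_2 = 0.0000·(-2) + (-0.6963)·2 + 0.6963·(-2) + 0.1741·4 = -2.0889.
u_2 = c_2 + 2.0889·e_1 = (-2.0000, 0.5455, -0.5455, 4.3636).
‖u_2‖ = 4.8617, so e_2 = (-0.4114, 0.1122, -0.1122, 0.8975).
e_1·c_3 = 0.0000·(-2) + (-0.6963)·(-4) + 0.6963·4 + 0.1741·(-4) = 4.8742; e_2·c_3 = (-0.4114)·(-2) + 0.1122·(-4) + (-0.1122)·4 + 0.8975·(-4) = -3.6650.
u_3 = c_3 − 4.8742·e_1 + 3.6650·e_2 = (-3.5077, -0.1949, 0.1949, -1.5590).
‖u_3‖ = 3.8484, so e_3 = (-0.9115, -0.0506, 0.0506, -0.4051).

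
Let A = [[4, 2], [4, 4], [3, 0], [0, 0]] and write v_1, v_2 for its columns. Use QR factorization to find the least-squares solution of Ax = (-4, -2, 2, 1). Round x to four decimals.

e_1 = v_1/‖v_1‖ = (4, 4, 3, 0)/6.4031 = (0.6247, 0.6247, 0.4685, 0.0000).
r_{12} = e_1·v_2 = 3.7482.
u_2 = v_2 − 3.7482·e_1 = (-0.3415, 1.6585, -1.7561, 0.0000).
‖u_2‖ = 2.4395, so e_2 = (-0.1400, 0.6799, -0.7199, 0.0000).
Qᵀb = (-2.8111, -2.2396).
Back-substitute: x_2 = -2.2396/2.4395 = -0.9180.
x_1 = (-2.8111 − 3.7482·(-0.9180))/6.4031 = 0.0984.

x = (0.0984, -0.9180)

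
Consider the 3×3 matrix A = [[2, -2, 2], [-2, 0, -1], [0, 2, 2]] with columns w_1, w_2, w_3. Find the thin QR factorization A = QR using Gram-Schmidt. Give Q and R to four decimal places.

Q = [[0.7071, -0.4082, 0.5774], [-0.7071, -0.4082, 0.5774], [0.0000, 0.8165, 0.5774]], R = [[2.8284, -1.4142, 2.1213], [0.0000, 2.4495, 1.2247], [0.0000, 0.0000, 1.7321]]

w_1 = (2, -2, 0); ‖w_1‖ = 2.8284, so q_1 = (0.7071, -0.7071, 0.0000).
q_1·w_2 = 0.7071·(-2) + (-0.7071)·0 + 0.0000·2 = -1.4142.
u_2 = w_2 + 1.4142·q_1 = (-1.0000, -1.0000, 2.0000).
‖u_2‖ = 2.4495, so q_2 = (-0.4082, -0.4082, 0.8165).
q_1·w_3 = 0.7071·2 + (-0.7071)·(-1) + 0.0000·2 = 2.1213; q_2·w_3 = (-0.4082)·2 + (-0.4082)·(-1) + 0.8165·2 = 1.2247.
u_3 = w_3 − 2.1213·q_1 − 1.2247·q_2 = (1.0000, 1.0000, 1.0000).
‖u_3‖ = 1.7321, so q_3 = (0.5774, 0.5774, 0.5774).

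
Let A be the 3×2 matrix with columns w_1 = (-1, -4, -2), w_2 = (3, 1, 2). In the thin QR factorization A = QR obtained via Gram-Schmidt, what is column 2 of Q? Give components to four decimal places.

e_2 = (0.8627, -0.3816, 0.3318)

w_1 = (-1, -4, -2); ‖w_1‖ = 4.5826, so e_1 = (-0.2182, -0.8729, -0.4364).
e_1·w_2 = (-0.2182)·3 + (-0.8729)·1 + (-0.4364)·2 = -2.4004.
u_2 = w_2 + 2.4004·e_1 = (2.4762, -1.0952, 0.9524).
‖u_2‖ = 2.8702, so e_2 = (0.8627, -0.3816, 0.3318).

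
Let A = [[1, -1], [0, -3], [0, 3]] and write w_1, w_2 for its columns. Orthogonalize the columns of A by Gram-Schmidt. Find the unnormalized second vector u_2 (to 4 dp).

w_1 = (1, 0, 0); ‖w_1‖ = 1.0000, so q_1 = (1.0000, 0.0000, 0.0000).
q_1·w_2 = 1.0000·(-1) + 0.0000·(-3) + 0.0000·3 = -1.0000.
u_2 = w_2 + 1.0000·q_1 = (0.0000, -3.0000, 3.0000).

u_2 = (0.0000, -3.0000, 3.0000)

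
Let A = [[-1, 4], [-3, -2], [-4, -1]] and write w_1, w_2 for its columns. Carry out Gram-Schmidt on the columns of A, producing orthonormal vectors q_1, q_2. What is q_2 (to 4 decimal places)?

w_1 = (-1, -3, -4); ‖w_1‖ = 5.0990, so q_1 = (-0.1961, -0.5883, -0.7845).
q_1·w_2 = (-0.1961)·4 + (-0.5883)·(-2) + (-0.7845)·(-1) = 1.1767.
u_2 = w_2 − 1.1767·q_1 = (4.2308, -1.3077, -0.0769).
‖u_2‖ = 4.4289, so q_2 = (0.9553, -0.2953, -0.0174).

q_2 = (0.9553, -0.2953, -0.0174)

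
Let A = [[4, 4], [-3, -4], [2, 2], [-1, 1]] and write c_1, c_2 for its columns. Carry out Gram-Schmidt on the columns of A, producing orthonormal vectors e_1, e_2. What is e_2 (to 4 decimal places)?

c_1 = (4, -3, 2, -1); ‖c_1‖ = 5.4772, so e_1 = (0.7303, -0.5477, 0.3651, -0.1826).
e_1·c_2 = 0.7303·4 + (-0.5477)·(-4) + 0.3651·2 + (-0.1826)·1 = 5.6598.
u_2 = c_2 − 5.6598·e_1 = (-0.1333, -0.9000, -0.0667, 2.0333).
‖u_2‖ = 2.2286, so e_2 = (-0.0598, -0.4038, -0.0299, 0.9124).

e_2 = (-0.0598, -0.4038, -0.0299, 0.9124)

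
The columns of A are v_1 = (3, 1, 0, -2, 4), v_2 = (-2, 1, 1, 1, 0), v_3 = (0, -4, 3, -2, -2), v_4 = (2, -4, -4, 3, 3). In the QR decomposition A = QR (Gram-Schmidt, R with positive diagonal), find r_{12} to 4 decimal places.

v_1 = (3, 1, 0, -2, 4); ‖v_1‖ = 5.4772, so e_1 = (0.5477, 0.1826, 0.0000, -0.3651, 0.7303).
r_{12} = e_1·v_2 = -1.2780.

r_{12} = -1.2780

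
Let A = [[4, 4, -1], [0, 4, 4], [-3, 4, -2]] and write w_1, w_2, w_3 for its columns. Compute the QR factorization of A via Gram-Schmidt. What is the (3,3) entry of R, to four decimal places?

w_1 = (4, 0, -3); ‖w_1‖ = 5.0000, so e_1 = (0.8000, 0.0000, -0.6000).
e_1·w_2 = 0.8000·4 + 0.0000·4 + (-0.6000)·4 = 0.8000.
u_2 = w_2 − 0.8000·e_1 = (3.3600, 4.0000, 4.4800).
‖u_2‖ = 6.8819, so e_2 = (0.4882, 0.5812, 0.6510).
e_1·w_3 = 0.8000·(-1) + 0.0000·4 + (-0.6000)·(-2) = 0.4000; e_2·w_3 = 0.4882·(-1) + 0.5812·4 + 0.6510·(-2) = 0.5347.
u_3 = w_3 − 0.4000·e_1 − 0.5347·e_2 = (-1.5811, 3.6892, -2.1081).
r_{33} = ‖u_3‖ = 4.5337.

r_{33} = 4.5337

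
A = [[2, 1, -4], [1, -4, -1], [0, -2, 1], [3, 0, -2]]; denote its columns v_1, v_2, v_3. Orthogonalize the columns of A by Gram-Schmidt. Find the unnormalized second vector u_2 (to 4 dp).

u_2 = (1.2857, -3.8571, -2.0000, 0.4286)

v_1 = (2, 1, 0, 3); ‖v_1‖ = 3.7417, so q_1 = (0.5345, 0.2673, 0.0000, 0.8018).
q_1·v_2 = 0.5345·1 + 0.2673·(-4) + 0.0000·(-2) + 0.8018·0 = -0.5345.
u_2 = v_2 + 0.5345·q_1 = (1.2857, -3.8571, -2.0000, 0.4286).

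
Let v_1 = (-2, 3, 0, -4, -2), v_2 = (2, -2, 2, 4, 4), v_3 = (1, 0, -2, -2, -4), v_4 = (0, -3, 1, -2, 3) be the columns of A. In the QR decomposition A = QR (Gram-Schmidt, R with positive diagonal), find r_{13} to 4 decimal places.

r_{13} = 2.4371

e_1 = v_1/‖v_1‖ = (-2, 3, 0, -4, -2)/5.7446 = (-0.3482, 0.5222, 0.0000, -0.6963, -0.3482).
r_{13} = e_1·v_3 = 2.4371.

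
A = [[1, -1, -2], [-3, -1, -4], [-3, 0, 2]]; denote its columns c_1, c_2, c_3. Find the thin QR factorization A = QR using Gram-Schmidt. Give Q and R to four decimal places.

e_1 = c_1/‖c_1‖ = (1, -3, -3)/4.3589 = (0.2294, -0.6882, -0.6882).
r_{12} = e_1·c_2 = 0.4588.
u_2 = c_2 − 0.4588·e_1 = (-1.1053, -0.6842, 0.3158).
‖u_2‖ = 1.3377, so e_2 = (-0.8262, -0.5115, 0.2361).
r_{13} = e_1·c_3 = 0.9177; r_{23} = e_2·c_3 = 4.1705.
u_3 = c_3 − 0.9177·e_1 − 4.1705·e_2 = (1.2353, -1.2353, 1.6471).
‖u_3‖ = 2.4010, so e_3 = (0.5145, -0.5145, 0.6860).

Q = [[0.2294, -0.8262, 0.5145], [-0.6882, -0.5115, -0.5145], [-0.6882, 0.2361, 0.6860]], R = [[4.3589, 0.4588, 0.9177], [0.0000, 1.3377, 4.1705], [0.0000, 0.0000, 2.4010]]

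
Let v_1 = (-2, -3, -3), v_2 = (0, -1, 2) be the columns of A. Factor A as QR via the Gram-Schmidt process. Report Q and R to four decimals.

Q = [[-0.4264, -0.1273], [-0.6396, -0.6576], [-0.6396, 0.7425]], R = [[4.6904, -0.6396], [0.0000, 2.1426]]

q_1 = v_1/‖v_1‖ = (-2, -3, -3)/4.6904 = (-0.4264, -0.6396, -0.6396).
r_{12} = q_1·v_2 = -0.6396.
u_2 = v_2 + 0.6396·q_1 = (-0.2727, -1.4091, 1.5909).
‖u_2‖ = 2.1426, so q_2 = (-0.1273, -0.6576, 0.7425).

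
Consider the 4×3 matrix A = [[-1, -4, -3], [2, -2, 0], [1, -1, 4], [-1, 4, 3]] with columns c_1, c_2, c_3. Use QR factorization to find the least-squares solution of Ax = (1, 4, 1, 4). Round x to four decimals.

x = (0.2545, -0.1100, 0.4171)

c_1 = (-1, 2, 1, -1); ‖c_1‖ = 2.6458, so q_1 = (-0.3780, 0.7559, 0.3780, -0.3780).
q_1·c_2 = (-0.3780)·(-4) + 0.7559·(-2) + 0.3780·(-1) + (-0.3780)·4 = -1.8898.
u_2 = c_2 + 1.8898·q_1 = (-4.7143, -0.5714, -0.2857, 3.2857).
‖u_2‖ = 5.7817, so q_2 = (-0.8154, -0.0988, -0.0494, 0.5683).
q_1·c_3 = (-0.3780)·(-3) + 0.7559·0 + 0.3780·4 + (-0.3780)·3 = 1.5119; q_2·c_3 = (-0.8154)·(-3) + (-0.0988)·0 + (-0.0494)·4 + 0.5683·3 = 3.9533.
u_3 = c_3 − 1.5119·q_1 − 3.9533·q_2 = (0.7949, -0.7521, 3.6239, 1.3248).
‖u_3‖ = 4.0107, so q_3 = (0.1982, -0.1875, 0.9036, 0.3303).
Qᵀb = (1.5119, 1.0130, 1.6729).
Back-substitute: x_3 = 1.6729/4.0107 = 0.4171.
x_2 = (1.0130 − 3.9533·0.4171)/5.7817 = -0.1100.
x_1 = (1.5119 + 1.8898·(-0.1100) − 1.5119·0.4171)/2.6458 = 0.2545.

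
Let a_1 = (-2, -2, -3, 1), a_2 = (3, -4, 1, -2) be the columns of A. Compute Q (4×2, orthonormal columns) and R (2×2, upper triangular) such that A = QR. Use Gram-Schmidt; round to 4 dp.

Q = [[-0.4714, 0.4910], [-0.4714, -0.7978], [-0.7071, 0.0921], [0.2357, -0.3375]], R = [[4.2426, -0.7071], [0.0000, 5.4314]]

e_1 = a_1/‖a_1‖ = (-2, -2, -3, 1)/4.2426 = (-0.4714, -0.4714, -0.7071, 0.2357).
r_{12} = e_1·a_2 = -0.7071.
u_2 = a_2 + 0.7071·e_1 = (2.6667, -4.3333, 0.5000, -1.8333).
‖u_2‖ = 5.4314, so e_2 = (0.4910, -0.7978, 0.0921, -0.3375).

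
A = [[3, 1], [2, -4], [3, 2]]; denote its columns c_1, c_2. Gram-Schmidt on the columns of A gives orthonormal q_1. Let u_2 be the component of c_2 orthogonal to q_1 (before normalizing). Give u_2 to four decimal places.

u_2 = (0.8636, -4.0909, 1.8636)

q_1 = c_1/‖c_1‖ = (3, 2, 3)/4.6904 = (0.6396, 0.4264, 0.6396).
r_{12} = q_1·c_2 = 0.2132.
u_2 = c_2 − 0.2132·q_1 = (0.8636, -4.0909, 1.8636).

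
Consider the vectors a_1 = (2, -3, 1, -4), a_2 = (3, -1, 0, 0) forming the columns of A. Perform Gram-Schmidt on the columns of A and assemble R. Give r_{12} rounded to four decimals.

a_1 = (2, -3, 1, -4); ‖a_1‖ = 5.4772, so e_1 = (0.3651, -0.5477, 0.1826, -0.7303).
r_{12} = e_1·a_2 = 1.6432.

r_{12} = 1.6432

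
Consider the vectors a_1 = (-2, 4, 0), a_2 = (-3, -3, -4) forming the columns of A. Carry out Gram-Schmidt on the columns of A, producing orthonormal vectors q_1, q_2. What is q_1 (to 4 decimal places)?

q_1 = (-0.4472, 0.8944, 0.0000)

a_1 = (-2, 4, 0); ‖a_1‖ = 4.4721, so q_1 = (-0.4472, 0.8944, 0.0000).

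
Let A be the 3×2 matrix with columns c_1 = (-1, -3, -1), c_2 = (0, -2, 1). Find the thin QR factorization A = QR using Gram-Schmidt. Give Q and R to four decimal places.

Q = [[-0.3015, 0.2752], [-0.9045, -0.3853], [-0.3015, 0.8808]], R = [[3.3166, 1.5076], [0.0000, 1.6514]]

c_1 = (-1, -3, -1); ‖c_1‖ = 3.3166, so e_1 = (-0.3015, -0.9045, -0.3015).
e_1·c_2 = (-0.3015)·0 + (-0.9045)·(-2) + (-0.3015)·1 = 1.5076.
u_2 = c_2 − 1.5076·e_1 = (0.4545, -0.6364, 1.4545).
‖u_2‖ = 1.6514, so e_2 = (0.2752, -0.3853, 0.8808).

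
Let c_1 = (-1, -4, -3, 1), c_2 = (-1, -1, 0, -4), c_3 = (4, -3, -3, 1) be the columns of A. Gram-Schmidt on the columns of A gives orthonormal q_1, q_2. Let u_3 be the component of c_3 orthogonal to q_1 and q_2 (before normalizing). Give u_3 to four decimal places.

u_3 = (4.3629, -0.6021, -0.9649, -0.9402)

c_1 = (-1, -4, -3, 1); ‖c_1‖ = 5.1962, so q_1 = (-0.1925, -0.7698, -0.5774, 0.1925).
q_1·c_2 = (-0.1925)·(-1) + (-0.7698)·(-1) + (-0.5774)·0 + 0.1925·(-4) = 0.1925.
u_2 = c_2 − 0.1925·q_1 = (-0.9630, -0.8519, 0.1111, -4.0370).
‖u_2‖ = 4.2383, so q_2 = (-0.2272, -0.2010, 0.0262, -0.9525).
q_1·c_3 = (-0.1925)·4 + (-0.7698)·(-3) + (-0.5774)·(-3) + 0.1925·1 = 3.4641; q_2·c_3 = (-0.2272)·4 + (-0.2010)·(-3) + 0.0262·(-3) + (-0.9525)·1 = -1.3370.
u_3 = c_3 − 3.4641·q_1 + 1.3370·q_2 = (4.3629, -0.6021, -0.9649, -0.9402).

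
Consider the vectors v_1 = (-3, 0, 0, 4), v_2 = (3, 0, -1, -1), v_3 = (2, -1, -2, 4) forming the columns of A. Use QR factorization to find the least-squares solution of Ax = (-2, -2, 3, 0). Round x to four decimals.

x = (-3.9545, -6.3182, 2.2727)

q_1 = v_1/‖v_1‖ = (-3, 0, 0, 4)/5.0000 = (-0.6000, 0.0000, 0.0000, 0.8000).
r_{12} = q_1·v_2 = -2.6000.
u_2 = v_2 + 2.6000·q_1 = (1.4400, 0.0000, -1.0000, 1.0800).
‖u_2‖ = 2.0591, so q_2 = (0.6993, 0.0000, -0.4856, 0.5245).
r_{13} = q_1·v_3 = 2.0000; r_{23} = q_2·v_3 = 4.4679.
u_3 = v_3 − 2.0000·q_1 − 4.4679·q_2 = (0.0755, -1.0000, 0.1698, 0.0566).
‖u_3‖ = 1.0187, so q_3 = (0.0741, -0.9816, 0.1667, 0.0556).
Qᵀb = (1.2000, -2.8556, 2.3152).
Back-substitute: x_3 = 2.3152/1.0187 = 2.2727.
x_2 = (-2.8556 − 4.4679·2.2727)/2.0591 = -6.3182.
x_1 = (1.2000 + 2.6000·(-6.3182) − 2.0000·2.2727)/5.0000 = -3.9545.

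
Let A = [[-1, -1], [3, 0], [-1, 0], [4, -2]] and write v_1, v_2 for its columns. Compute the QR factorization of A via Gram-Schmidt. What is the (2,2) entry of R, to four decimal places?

r_{22} = 1.7847

v_1 = (-1, 3, -1, 4); ‖v_1‖ = 5.1962, so q_1 = (-0.1925, 0.5774, -0.1925, 0.7698).
q_1·v_2 = (-0.1925)·(-1) + 0.5774·0 + (-0.1925)·0 + 0.7698·(-2) = -1.3472.
u_2 = v_2 + 1.3472·q_1 = (-1.2593, 0.7778, -0.2593, -0.9630).
r_{22} = ‖u_2‖ = 1.7847.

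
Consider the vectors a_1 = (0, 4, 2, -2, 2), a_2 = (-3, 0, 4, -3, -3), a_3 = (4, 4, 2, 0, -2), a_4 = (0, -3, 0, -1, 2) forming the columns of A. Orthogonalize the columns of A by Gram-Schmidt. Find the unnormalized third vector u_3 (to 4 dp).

u_3 = (3.8105, 1.6421, 1.0737, 0.9895, -3.3684)

a_1 = (0, 4, 2, -2, 2); ‖a_1‖ = 5.2915, so e_1 = (0.0000, 0.7559, 0.3780, -0.3780, 0.3780).
e_1·a_2 = 0.0000·(-3) + 0.7559·0 + 0.3780·4 + (-0.3780)·(-3) + 0.3780·(-3) = 1.5119.
u_2 = a_2 − 1.5119·e_1 = (-3.0000, -1.1429, 3.4286, -2.4286, -3.5714).
‖u_2‖ = 6.3808, so e_2 = (-0.4702, -0.1791, 0.5373, -0.3806, -0.5597).
e_1·a_3 = 0.0000·4 + 0.7559·4 + 0.3780·2 + (-0.3780)·0 + 0.3780·(-2) = 3.0237; e_2·a_3 = (-0.4702)·4 + (-0.1791)·4 + 0.5373·2 + (-0.3806)·0 + (-0.5597)·(-2) = -0.4030.
u_3 = a_3 − 3.0237·e_1 + 0.4030·e_2 = (3.8105, 1.6421, 1.0737, 0.9895, -3.3684).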